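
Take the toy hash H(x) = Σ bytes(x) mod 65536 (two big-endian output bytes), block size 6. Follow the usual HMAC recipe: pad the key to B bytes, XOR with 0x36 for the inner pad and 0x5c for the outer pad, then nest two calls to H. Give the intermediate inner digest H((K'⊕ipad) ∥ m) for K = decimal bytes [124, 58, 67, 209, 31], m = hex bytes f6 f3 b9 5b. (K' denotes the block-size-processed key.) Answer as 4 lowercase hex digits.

050e

Key decimal bytes [124, 58, 67, 209, 31] = 7c 3a 43 d1 1f is 5 bytes ≤ B = 6; zero-pad to 6 bytes: K' = 7c 3a 43 d1 1f 00.
K' ⊕ ipad = 4a 0c 75 e7 29 36.
Inner input = 4a 0c 75 e7 29 36 ∥ f6 f3 b9 5b.
Inner hash: sum = 74+12+117+231+41+54+246+243+185+91 = 1294 → 05 0e.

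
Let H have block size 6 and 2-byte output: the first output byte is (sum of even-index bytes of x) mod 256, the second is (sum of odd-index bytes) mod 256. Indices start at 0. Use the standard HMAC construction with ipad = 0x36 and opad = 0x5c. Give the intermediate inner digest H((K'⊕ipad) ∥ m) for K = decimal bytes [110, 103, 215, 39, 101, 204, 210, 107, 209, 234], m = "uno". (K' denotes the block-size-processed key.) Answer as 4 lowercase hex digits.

cb73

Key decimal bytes [110, 103, 215, 39, 101, 204, 210, 107, 209, 234] = 6e 67 d7 27 65 cc d2 6b d1 ea is 10 bytes > B = 6, so hash it first: H(key) = 4d af, then zero-pad to 6 bytes: K' = 4d af 00 00 00 00.
K' ⊕ ipad = 7b 99 36 36 36 36.
Inner input = 7b 99 36 36 36 36 ∥ 75 6e 6f.
Inner hash: even-index sum = 459 mod 256 = 203; odd-index sum = 371 mod 256 = 115 → cb 73.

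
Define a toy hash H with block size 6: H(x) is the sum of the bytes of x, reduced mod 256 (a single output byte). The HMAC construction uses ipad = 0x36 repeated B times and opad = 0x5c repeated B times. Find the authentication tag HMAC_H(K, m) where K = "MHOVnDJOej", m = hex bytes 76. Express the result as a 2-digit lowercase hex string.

ba

Key "MHOVnDJOej" = 4d 48 4f 56 6e 44 4a 4f 65 6a is 10 bytes > B = 6, so hash it first: H(key) = 54, then zero-pad to 6 bytes: K' = 54 00 00 00 00 00.
K' ⊕ ipad = 62 36 36 36 36 36.  K' ⊕ opad = 08 5c 5c 5c 5c 5c.
Inner input = (K'⊕ipad) ∥ m = 62 36 36 36 36 36 ∥ 76.
Inner hash: sum = 98+54+54+54+54+54+118 = 486; mod 256 = 230 → e6.
Outer input = (K'⊕opad) ∥ inner = 08 5c 5c 5c 5c 5c ∥ e6.
Outer hash (tag): sum = 8+92+92+92+92+92+230 = 698; mod 256 = 186 → ba.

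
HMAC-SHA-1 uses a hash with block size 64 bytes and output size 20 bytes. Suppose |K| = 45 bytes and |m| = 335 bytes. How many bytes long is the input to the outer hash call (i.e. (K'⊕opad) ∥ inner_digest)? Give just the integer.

84

Key is 45 ≤ 64 bytes, zero-padded: |K'| = 64.
Outer input = (K'⊕opad) ∥ H(inner) → 64 + 20 = 84 bytes.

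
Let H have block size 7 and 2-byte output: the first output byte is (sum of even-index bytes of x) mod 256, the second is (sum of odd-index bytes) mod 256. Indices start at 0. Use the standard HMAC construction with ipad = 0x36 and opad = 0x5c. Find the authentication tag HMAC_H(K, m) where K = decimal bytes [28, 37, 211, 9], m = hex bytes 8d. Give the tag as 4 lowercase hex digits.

9ca5

Key decimal bytes [28, 37, 211, 9] = 1c 25 d3 09 is 4 bytes ≤ B = 7; zero-pad to 7 bytes: K' = 1c 25 d3 09 00 00 00.
K' ⊕ ipad = 2a 13 e5 3f 36 36 36.  K' ⊕ opad = 40 79 8f 55 5c 5c 5c.
Inner input = (K'⊕ipad) ∥ m = 2a 13 e5 3f 36 36 36 ∥ 8d.
Inner hash: even-index sum = 379 mod 256 = 123; odd-index sum = 277 mod 256 = 21 → 7b 15.
Outer input = (K'⊕opad) ∥ inner = 40 79 8f 55 5c 5c 5c ∥ 7b 15.
Outer hash (tag): even-index sum = 412 mod 256 = 156; odd-index sum = 421 mod 256 = 165 → 9c a5.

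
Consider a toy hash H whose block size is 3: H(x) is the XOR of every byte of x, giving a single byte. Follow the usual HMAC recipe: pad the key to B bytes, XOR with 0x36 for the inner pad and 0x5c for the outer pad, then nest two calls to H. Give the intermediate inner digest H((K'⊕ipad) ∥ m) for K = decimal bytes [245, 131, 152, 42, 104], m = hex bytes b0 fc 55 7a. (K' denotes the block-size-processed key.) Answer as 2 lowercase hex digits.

Key decimal bytes [245, 131, 152, 42, 104] = f5 83 98 2a 68 is 5 bytes > B = 3, so hash it first: H(key) = ac, then zero-pad to 3 bytes: K' = ac 00 00.
K' ⊕ ipad = 9a 36 36.
Inner input = 9a 36 36 ∥ b0 fc 55 7a.
Inner hash: XOR 9a⊕36⊕36⊕b0⊕fc⊕55⊕7a = f9.

f9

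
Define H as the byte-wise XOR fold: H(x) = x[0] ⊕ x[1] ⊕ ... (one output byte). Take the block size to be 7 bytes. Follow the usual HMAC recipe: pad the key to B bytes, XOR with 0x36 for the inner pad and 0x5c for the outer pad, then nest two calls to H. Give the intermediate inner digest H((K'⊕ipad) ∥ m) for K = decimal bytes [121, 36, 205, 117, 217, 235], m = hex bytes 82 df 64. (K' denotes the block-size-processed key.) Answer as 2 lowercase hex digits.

d8

Key decimal bytes [121, 36, 205, 117, 217, 235] = 79 24 cd 75 d9 eb is 6 bytes ≤ B = 7; zero-pad to 7 bytes: K' = 79 24 cd 75 d9 eb 00.
K' ⊕ ipad = 4f 12 fb 43 ef dd 36.
Inner input = 4f 12 fb 43 ef dd 36 ∥ 82 df 64.
Inner hash: XOR 4f⊕12⊕fb⊕43⊕ef⊕dd⊕36⊕82⊕df⊕64 = d8.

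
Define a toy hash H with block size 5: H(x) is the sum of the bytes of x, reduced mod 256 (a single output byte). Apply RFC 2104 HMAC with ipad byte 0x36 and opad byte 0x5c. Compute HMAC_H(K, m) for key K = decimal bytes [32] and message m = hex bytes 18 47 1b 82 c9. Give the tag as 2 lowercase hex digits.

9f

Key decimal bytes [32] = 20 is 1 byte ≤ B = 5; zero-pad to 5 bytes: K' = 20 00 00 00 00.
K' ⊕ ipad = 16 36 36 36 36.  K' ⊕ opad = 7c 5c 5c 5c 5c.
Inner input = (K'⊕ipad) ∥ m = 16 36 36 36 36 ∥ 18 47 1b 82 c9.
Inner hash: sum = 22+54+54+54+54+24+71+27+130+201 = 691; mod 256 = 179 → b3.
Outer input = (K'⊕opad) ∥ inner = 7c 5c 5c 5c 5c ∥ b3.
Outer hash (tag): sum = 124+92+92+92+92+179 = 671; mod 256 = 159 → 9f.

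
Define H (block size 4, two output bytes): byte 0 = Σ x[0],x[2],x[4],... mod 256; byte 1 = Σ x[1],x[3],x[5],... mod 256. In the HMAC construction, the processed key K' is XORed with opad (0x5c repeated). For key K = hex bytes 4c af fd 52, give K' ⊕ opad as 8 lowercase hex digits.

10f3a10e

Key hex bytes 4c af fd 52 is exactly B = 4 bytes: K' = 4c af fd 52.
XOR each byte with 0x5c: 4c⊕5c=10, af⊕5c=f3, fd⊕5c=a1, 52⊕5c=0e.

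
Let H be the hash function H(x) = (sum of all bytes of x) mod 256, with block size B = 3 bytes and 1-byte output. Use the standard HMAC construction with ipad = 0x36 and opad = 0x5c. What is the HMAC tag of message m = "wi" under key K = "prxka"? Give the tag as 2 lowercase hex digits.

8e

Key "prxka" = 70 72 78 6b 61 is 5 bytes > B = 3, so hash it first: H(key) = 26, then zero-pad to 3 bytes: K' = 26 00 00.
K' ⊕ ipad = 10 36 36.  K' ⊕ opad = 7a 5c 5c.
Inner input = (K'⊕ipad) ∥ m = 10 36 36 ∥ 77 69.
Inner hash: sum = 16+54+54+119+105 = 348; mod 256 = 92 → 5c.
Outer input = (K'⊕opad) ∥ inner = 7a 5c 5c ∥ 5c.
Outer hash (tag): sum = 122+92+92+92 = 398; mod 256 = 142 → 8e.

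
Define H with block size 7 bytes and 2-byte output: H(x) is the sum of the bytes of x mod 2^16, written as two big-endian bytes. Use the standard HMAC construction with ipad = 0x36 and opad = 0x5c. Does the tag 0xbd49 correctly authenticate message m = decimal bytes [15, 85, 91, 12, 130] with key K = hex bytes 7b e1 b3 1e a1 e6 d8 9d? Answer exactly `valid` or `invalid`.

Key hex bytes 7b e1 b3 1e a1 e6 d8 9d is 8 bytes > B = 7, so hash it first: H(key) = 05 29, then zero-pad to 7 bytes: K' = 05 29 00 00 00 00 00.
K' ⊕ ipad = 33 1f 36 36 36 36 36; K' ⊕ opad = 59 75 5c 5c 5c 5c 5c.
Inner hash: sum = 51+31+54+54+54+54+54+15+85+91+12+130 = 685 → 02 ad.
Outer hash (recomputed tag): sum = 89+117+92+92+92+92+92+2+173 = 841 → 03 49.
Recomputed tag = 0349; claimed = bd49 → mismatch.

invalid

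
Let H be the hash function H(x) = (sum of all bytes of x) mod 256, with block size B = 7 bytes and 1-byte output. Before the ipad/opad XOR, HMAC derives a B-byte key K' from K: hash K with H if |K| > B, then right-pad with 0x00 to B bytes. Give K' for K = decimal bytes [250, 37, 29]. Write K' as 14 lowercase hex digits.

fa251d00000000

Key decimal bytes [250, 37, 29] = fa 25 1d is 3 bytes ≤ B = 7; zero-pad to 7 bytes: K' = fa 25 1d 00 00 00 00.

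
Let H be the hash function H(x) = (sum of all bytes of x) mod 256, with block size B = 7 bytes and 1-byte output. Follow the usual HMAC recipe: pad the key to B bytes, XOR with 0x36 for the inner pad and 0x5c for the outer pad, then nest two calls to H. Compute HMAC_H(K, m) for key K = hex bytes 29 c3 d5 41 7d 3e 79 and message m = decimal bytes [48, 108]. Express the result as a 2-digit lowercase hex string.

Key hex bytes 29 c3 d5 41 7d 3e 79 is exactly B = 7 bytes: K' = 29 c3 d5 41 7d 3e 79.
K' ⊕ ipad = 1f f5 e3 77 4b 08 4f.  K' ⊕ opad = 75 9f 89 1d 21 62 25.
Inner input = (K'⊕ipad) ∥ m = 1f f5 e3 77 4b 08 4f ∥ 30 6c.
Inner hash: sum = 31+245+227+119+75+8+79+48+108 = 940; mod 256 = 172 → ac.
Outer input = (K'⊕opad) ∥ inner = 75 9f 89 1d 21 62 25 ∥ ac.
Outer hash (tag): sum = 117+159+137+29+33+98+37+172 = 782; mod 256 = 14 → 0e.

0e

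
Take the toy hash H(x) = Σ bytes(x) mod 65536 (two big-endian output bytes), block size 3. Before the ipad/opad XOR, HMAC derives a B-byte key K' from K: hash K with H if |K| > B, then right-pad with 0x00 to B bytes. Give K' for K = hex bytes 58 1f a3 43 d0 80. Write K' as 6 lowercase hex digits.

02ad00

|K| = 6 > B = 3, so first hash the key.
H(K): sum = 88+31+163+67+208+128 = 685 → 02 ad.
Zero-pad H(K) = 02 ad to 3 bytes: K' = 02 ad 00.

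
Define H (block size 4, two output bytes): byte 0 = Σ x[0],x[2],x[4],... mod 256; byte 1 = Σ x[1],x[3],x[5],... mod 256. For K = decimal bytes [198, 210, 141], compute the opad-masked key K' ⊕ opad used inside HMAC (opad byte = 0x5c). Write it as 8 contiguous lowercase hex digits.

9a8ed15c

Key decimal bytes [198, 210, 141] = c6 d2 8d is 3 bytes ≤ B = 4; zero-pad to 4 bytes: K' = c6 d2 8d 00.
XOR each byte with 0x5c: c6⊕5c=9a, d2⊕5c=8e, 8d⊕5c=d1, 00⊕5c=5c.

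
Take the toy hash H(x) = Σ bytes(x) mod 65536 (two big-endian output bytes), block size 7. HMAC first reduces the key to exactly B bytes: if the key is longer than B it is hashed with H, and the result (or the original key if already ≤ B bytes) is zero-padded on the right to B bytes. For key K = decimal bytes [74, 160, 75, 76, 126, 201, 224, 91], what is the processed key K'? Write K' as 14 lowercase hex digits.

04030000000000

|K| = 8 > B = 7, so first hash the key.
H(K): sum = 74+160+75+76+126+201+224+91 = 1027 → 04 03.
Zero-pad H(K) = 04 03 to 7 bytes: K' = 04 03 00 00 00 00 00.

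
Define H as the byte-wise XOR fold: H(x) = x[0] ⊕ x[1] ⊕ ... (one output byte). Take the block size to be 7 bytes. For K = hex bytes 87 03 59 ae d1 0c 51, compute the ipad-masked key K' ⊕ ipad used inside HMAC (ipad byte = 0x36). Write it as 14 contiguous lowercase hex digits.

b1356f98e73a67

Key hex bytes 87 03 59 ae d1 0c 51 is exactly B = 7 bytes: K' = 87 03 59 ae d1 0c 51.
XOR each byte with 0x36: 87⊕36=b1, 03⊕36=35, 59⊕36=6f, ae⊕36=98, d1⊕36=e7, 0c⊕36=3a, 51⊕36=67.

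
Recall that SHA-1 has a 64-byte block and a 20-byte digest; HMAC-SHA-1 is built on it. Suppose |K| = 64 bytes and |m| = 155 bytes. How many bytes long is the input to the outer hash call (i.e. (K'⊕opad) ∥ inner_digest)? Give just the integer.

Key is 64 ≤ 64 bytes, zero-padded: |K'| = 64.
Outer input = (K'⊕opad) ∥ H(inner) → 64 + 20 = 84 bytes.

84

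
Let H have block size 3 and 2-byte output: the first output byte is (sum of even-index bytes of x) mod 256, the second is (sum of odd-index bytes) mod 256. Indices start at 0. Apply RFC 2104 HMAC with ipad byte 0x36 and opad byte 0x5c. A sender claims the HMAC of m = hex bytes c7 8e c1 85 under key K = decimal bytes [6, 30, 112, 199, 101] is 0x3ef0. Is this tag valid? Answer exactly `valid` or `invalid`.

invalid

Key decimal bytes [6, 30, 112, 199, 101] = 06 1e 70 c7 65 is 5 bytes > B = 3, so hash it first: H(key) = db e5, then zero-pad to 3 bytes: K' = db e5 00.
K' ⊕ ipad = ed d3 36; K' ⊕ opad = 87 b9 5c.
Inner hash: even-index sum = 566 mod 256 = 54; odd-index sum = 603 mod 256 = 91 → 36 5b.
Outer hash (recomputed tag): even-index sum = 318 mod 256 = 62; odd-index sum = 239 mod 256 = 239 → 3e ef.
Recomputed tag = 3eef; claimed = 3ef0 → mismatch.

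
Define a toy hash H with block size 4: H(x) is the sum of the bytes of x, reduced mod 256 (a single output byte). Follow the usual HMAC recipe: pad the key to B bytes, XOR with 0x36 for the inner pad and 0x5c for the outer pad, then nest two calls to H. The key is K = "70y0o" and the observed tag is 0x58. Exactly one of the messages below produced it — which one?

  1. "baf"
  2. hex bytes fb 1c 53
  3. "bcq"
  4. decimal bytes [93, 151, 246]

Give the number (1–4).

3

Key "70y0o" = 37 30 79 30 6f is 5 bytes > B = 4, so hash it first: H(key) = 7f, then zero-pad to 4 bytes: K' = 7f 00 00 00.
K' ⊕ ipad = 49 36 36 36; K' ⊕ opad = 23 5c 5c 5c.
m1: inner = H(49 36 36 36 62 61 66) = 14; tag = H(23 5c 5c 5c 14) = 4b
m2: inner = H(49 36 36 36 fb 1c 53) = 55; tag = H(23 5c 5c 5c 55) = 8c
m3: inner = H(49 36 36 36 62 63 71) = 21; tag = H(23 5c 5c 5c 21) = 58 ← matches
m4: inner = H(49 36 36 36 5d 97 f6) = d5; tag = H(23 5c 5c 5c d5) = 0c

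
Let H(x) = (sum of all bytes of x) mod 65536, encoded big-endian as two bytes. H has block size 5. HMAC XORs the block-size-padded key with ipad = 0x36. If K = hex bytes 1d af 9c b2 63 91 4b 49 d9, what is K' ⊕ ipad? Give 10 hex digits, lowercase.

Key hex bytes 1d af 9c b2 63 91 4b 49 d9 is 9 bytes > B = 5, so hash it first: H(key) = 04 7b, then zero-pad to 5 bytes: K' = 04 7b 00 00 00.
XOR each byte with 0x36: 04⊕36=32, 7b⊕36=4d, 00⊕36=36, 00⊕36=36, 00⊕36=36.

324d363636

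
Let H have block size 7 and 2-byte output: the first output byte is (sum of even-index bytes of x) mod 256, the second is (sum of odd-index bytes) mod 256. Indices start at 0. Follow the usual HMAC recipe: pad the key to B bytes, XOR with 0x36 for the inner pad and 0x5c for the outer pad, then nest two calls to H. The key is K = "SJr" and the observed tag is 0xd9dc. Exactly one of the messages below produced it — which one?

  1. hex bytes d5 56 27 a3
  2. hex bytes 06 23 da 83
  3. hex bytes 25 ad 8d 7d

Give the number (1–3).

1

Key "SJr" = 53 4a 72 is 3 bytes ≤ B = 7; zero-pad to 7 bytes: K' = 53 4a 72 00 00 00 00.
K' ⊕ ipad = 65 7c 44 36 36 36 36; K' ⊕ opad = 0f 16 2e 5c 5c 5c 5c.
m1: inner = H(65 7c 44 36 36 36 36 d5 56 27 a3) = 0e e4; tag = H(0f 16 2e 5c 5c 5c 5c 0e e4) = d9dc ← matches
m2: inner = H(65 7c 44 36 36 36 36 06 23 da 83) = bb c8; tag = H(0f 16 2e 5c 5c 5c 5c bb c8) = bd89
m3: inner = H(65 7c 44 36 36 36 36 25 ad 8d 7d) = 3f 9a; tag = H(0f 16 2e 5c 5c 5c 5c 3f 9a) = 8f0d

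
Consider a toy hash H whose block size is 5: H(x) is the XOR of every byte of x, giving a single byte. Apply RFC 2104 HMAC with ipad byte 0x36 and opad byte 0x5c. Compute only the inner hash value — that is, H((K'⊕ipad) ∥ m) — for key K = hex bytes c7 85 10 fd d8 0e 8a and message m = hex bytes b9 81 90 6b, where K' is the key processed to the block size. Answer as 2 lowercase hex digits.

06

Key hex bytes c7 85 10 fd d8 0e 8a is 7 bytes > B = 5, so hash it first: H(key) = f3, then zero-pad to 5 bytes: K' = f3 00 00 00 00.
K' ⊕ ipad = c5 36 36 36 36.
Inner input = c5 36 36 36 36 ∥ b9 81 90 6b.
Inner hash: XOR c5⊕36⊕36⊕36⊕36⊕b9⊕81⊕90⊕6b = 06.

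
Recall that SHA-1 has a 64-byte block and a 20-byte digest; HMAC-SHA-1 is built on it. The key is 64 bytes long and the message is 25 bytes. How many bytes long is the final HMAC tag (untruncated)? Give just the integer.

20

The tag is one SHA-1 digest: 20 bytes.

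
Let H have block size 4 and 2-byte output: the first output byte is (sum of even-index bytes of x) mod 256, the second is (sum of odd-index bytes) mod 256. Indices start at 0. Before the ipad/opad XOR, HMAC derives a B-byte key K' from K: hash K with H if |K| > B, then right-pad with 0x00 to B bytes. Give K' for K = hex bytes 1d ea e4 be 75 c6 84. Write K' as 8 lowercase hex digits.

fa6e0000

|K| = 7 > B = 4, so first hash the key.
H(K): even-index sum = 506 mod 256 = 250; odd-index sum = 622 mod 256 = 110 → fa 6e.
Zero-pad H(K) = fa 6e to 4 bytes: K' = fa 6e 00 00.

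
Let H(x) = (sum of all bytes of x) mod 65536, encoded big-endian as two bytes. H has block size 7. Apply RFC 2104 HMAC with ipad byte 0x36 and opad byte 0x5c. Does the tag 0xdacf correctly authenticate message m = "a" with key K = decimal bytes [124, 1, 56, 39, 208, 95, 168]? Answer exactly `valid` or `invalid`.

invalid

Key decimal bytes [124, 1, 56, 39, 208, 95, 168] = 7c 01 38 27 d0 5f a8 is exactly B = 7 bytes: K' = 7c 01 38 27 d0 5f a8.
K' ⊕ ipad = 4a 37 0e 11 e6 69 9e; K' ⊕ opad = 20 5d 64 7b 8c 03 f4.
Inner hash: sum = 74+55+14+17+230+105+158+97 = 750 → 02 ee.
Outer hash (recomputed tag): sum = 32+93+100+123+140+3+244+2+238 = 975 → 03 cf.
Recomputed tag = 03cf; claimed = dacf → mismatch.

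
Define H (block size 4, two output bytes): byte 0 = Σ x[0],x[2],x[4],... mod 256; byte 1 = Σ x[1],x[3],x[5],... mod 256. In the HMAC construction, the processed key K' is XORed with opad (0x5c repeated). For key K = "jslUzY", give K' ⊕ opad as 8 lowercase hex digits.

Key "jslUzY" = 6a 73 6c 55 7a 59 is 6 bytes > B = 4, so hash it first: H(key) = 50 21, then zero-pad to 4 bytes: K' = 50 21 00 00.
XOR each byte with 0x5c: 50⊕5c=0c, 21⊕5c=7d, 00⊕5c=5c, 00⊕5c=5c.

0c7d5c5c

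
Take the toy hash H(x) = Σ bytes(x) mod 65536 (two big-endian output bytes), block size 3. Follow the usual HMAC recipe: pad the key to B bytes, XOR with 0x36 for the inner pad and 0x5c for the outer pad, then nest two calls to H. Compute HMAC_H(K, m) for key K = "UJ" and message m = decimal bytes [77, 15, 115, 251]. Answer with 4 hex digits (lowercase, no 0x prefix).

Key "UJ" = 55 4a is 2 bytes ≤ B = 3; zero-pad to 3 bytes: K' = 55 4a 00.
K' ⊕ ipad = 63 7c 36.  K' ⊕ opad = 09 16 5c.
Inner input = (K'⊕ipad) ∥ m = 63 7c 36 ∥ 4d 0f 73 fb.
Inner hash: sum = 99+124+54+77+15+115+251 = 735 → 02 df.
Outer input = (K'⊕opad) ∥ inner = 09 16 5c ∥ 02 df.
Outer hash (tag): sum = 9+22+92+2+223 = 348 → 01 5c.

015c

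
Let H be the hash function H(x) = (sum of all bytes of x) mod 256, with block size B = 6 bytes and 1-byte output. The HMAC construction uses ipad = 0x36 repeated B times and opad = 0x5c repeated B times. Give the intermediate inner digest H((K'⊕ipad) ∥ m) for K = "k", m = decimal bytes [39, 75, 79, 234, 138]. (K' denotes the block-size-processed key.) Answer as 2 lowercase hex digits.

a0

Key "k" = 6b is 1 byte ≤ B = 6; zero-pad to 6 bytes: K' = 6b 00 00 00 00 00.
K' ⊕ ipad = 5d 36 36 36 36 36.
Inner input = 5d 36 36 36 36 36 ∥ 27 4b 4f ea 8a.
Inner hash: sum = 93+54+54+54+54+54+39+75+79+234+138 = 928; mod 256 = 160 → a0.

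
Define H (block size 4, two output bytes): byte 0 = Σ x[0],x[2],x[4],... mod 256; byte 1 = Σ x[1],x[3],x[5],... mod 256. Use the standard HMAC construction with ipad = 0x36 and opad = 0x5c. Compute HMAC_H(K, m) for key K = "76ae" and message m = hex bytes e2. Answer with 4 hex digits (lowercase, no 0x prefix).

e2f6

Key "76ae" = 37 36 61 65 is exactly B = 4 bytes: K' = 37 36 61 65.
K' ⊕ ipad = 01 00 57 53.  K' ⊕ opad = 6b 6a 3d 39.
Inner input = (K'⊕ipad) ∥ m = 01 00 57 53 ∥ e2.
Inner hash: even-index sum = 314 mod 256 = 58; odd-index sum = 83 mod 256 = 83 → 3a 53.
Outer input = (K'⊕opad) ∥ inner = 6b 6a 3d 39 ∥ 3a 53.
Outer hash (tag): even-index sum = 226 mod 256 = 226; odd-index sum = 246 mod 256 = 246 → e2 f6.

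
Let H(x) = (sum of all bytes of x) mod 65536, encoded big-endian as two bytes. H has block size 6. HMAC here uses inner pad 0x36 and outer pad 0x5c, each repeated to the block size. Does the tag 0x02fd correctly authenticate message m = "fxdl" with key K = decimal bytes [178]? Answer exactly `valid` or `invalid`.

Key decimal bytes [178] = b2 is 1 byte ≤ B = 6; zero-pad to 6 bytes: K' = b2 00 00 00 00 00.
K' ⊕ ipad = 84 36 36 36 36 36; K' ⊕ opad = ee 5c 5c 5c 5c 5c.
Inner hash: sum = 132+54+54+54+54+54+102+120+100+108 = 832 → 03 40.
Outer hash (recomputed tag): sum = 238+92+92+92+92+92+3+64 = 765 → 02 fd.
Recomputed tag = 02fd; claimed = 02fd → match.

valid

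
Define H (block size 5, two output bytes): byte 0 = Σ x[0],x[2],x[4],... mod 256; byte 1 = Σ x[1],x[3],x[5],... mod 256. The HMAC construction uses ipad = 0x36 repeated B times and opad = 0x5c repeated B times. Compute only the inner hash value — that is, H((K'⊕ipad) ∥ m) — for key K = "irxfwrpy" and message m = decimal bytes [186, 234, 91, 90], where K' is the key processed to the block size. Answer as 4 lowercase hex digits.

ae40

Key "irxfwrpy" = 69 72 78 66 77 72 70 79 is 8 bytes > B = 5, so hash it first: H(key) = c8 c3, then zero-pad to 5 bytes: K' = c8 c3 00 00 00.
K' ⊕ ipad = fe f5 36 36 36.
Inner input = fe f5 36 36 36 ∥ ba ea 5b 5a.
Inner hash: even-index sum = 686 mod 256 = 174; odd-index sum = 576 mod 256 = 64 → ae 40.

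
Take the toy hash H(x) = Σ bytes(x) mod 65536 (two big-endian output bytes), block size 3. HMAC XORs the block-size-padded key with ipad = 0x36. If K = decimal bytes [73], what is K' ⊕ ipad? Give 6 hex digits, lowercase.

7f3636

Key decimal bytes [73] = 49 is 1 byte ≤ B = 3; zero-pad to 3 bytes: K' = 49 00 00.
XOR each byte with 0x36: 49⊕36=7f, 00⊕36=36, 00⊕36=36.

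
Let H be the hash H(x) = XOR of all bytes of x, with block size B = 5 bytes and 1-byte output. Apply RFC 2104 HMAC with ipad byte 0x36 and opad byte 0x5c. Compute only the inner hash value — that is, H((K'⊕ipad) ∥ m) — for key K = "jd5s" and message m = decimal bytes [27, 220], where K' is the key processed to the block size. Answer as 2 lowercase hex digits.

b9

Key "jd5s" = 6a 64 35 73 is 4 bytes ≤ B = 5; zero-pad to 5 bytes: K' = 6a 64 35 73 00.
K' ⊕ ipad = 5c 52 03 45 36.
Inner input = 5c 52 03 45 36 ∥ 1b dc.
Inner hash: XOR 5c⊕52⊕03⊕45⊕36⊕1b⊕dc = b9.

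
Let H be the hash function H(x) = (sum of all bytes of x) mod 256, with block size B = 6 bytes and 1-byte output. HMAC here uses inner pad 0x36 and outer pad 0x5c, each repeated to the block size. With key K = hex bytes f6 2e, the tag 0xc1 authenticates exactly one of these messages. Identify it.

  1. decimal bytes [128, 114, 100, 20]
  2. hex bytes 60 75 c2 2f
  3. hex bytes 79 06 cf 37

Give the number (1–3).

3

Key hex bytes f6 2e is 2 bytes ≤ B = 6; zero-pad to 6 bytes: K' = f6 2e 00 00 00 00.
K' ⊕ ipad = c0 18 36 36 36 36; K' ⊕ opad = aa 72 5c 5c 5c 5c.
m1: inner = H(c0 18 36 36 36 36 80 72 64 14) = 1a; tag = H(aa 72 5c 5c 5c 5c 1a) = a6
m2: inner = H(c0 18 36 36 36 36 60 75 c2 2f) = 76; tag = H(aa 72 5c 5c 5c 5c 76) = 02
m3: inner = H(c0 18 36 36 36 36 79 06 cf 37) = 35; tag = H(aa 72 5c 5c 5c 5c 35) = c1 ← matches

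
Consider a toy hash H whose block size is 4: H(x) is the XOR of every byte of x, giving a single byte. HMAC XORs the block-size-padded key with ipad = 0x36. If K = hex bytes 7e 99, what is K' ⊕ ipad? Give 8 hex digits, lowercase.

48af3636

Key hex bytes 7e 99 is 2 bytes ≤ B = 4; zero-pad to 4 bytes: K' = 7e 99 00 00.
XOR each byte with 0x36: 7e⊕36=48, 99⊕36=af, 00⊕36=36, 00⊕36=36.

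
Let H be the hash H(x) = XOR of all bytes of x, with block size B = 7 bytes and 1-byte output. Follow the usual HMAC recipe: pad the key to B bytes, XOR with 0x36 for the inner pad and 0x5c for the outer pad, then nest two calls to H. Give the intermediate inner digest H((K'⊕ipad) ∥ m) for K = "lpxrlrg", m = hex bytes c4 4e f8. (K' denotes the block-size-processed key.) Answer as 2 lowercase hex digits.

Key "lpxrlrg" = 6c 70 78 72 6c 72 67 is exactly B = 7 bytes: K' = 6c 70 78 72 6c 72 67.
K' ⊕ ipad = 5a 46 4e 44 5a 44 51.
Inner input = 5a 46 4e 44 5a 44 51 ∥ c4 4e f8.
Inner hash: XOR 5a⊕46⊕4e⊕44⊕5a⊕44⊕51⊕c4⊕4e⊕f8 = 2b.

2b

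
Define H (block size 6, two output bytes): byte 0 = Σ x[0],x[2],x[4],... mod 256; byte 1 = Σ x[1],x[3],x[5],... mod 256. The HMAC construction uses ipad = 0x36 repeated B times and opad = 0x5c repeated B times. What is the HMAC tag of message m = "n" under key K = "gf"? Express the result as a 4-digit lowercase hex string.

1eae

Key "gf" = 67 66 is 2 bytes ≤ B = 6; zero-pad to 6 bytes: K' = 67 66 00 00 00 00.
K' ⊕ ipad = 51 50 36 36 36 36.  K' ⊕ opad = 3b 3a 5c 5c 5c 5c.
Inner input = (K'⊕ipad) ∥ m = 51 50 36 36 36 36 ∥ 6e.
Inner hash: even-index sum = 299 mod 256 = 43; odd-index sum = 188 mod 256 = 188 → 2b bc.
Outer input = (K'⊕opad) ∥ inner = 3b 3a 5c 5c 5c 5c ∥ 2b bc.
Outer hash (tag): even-index sum = 286 mod 256 = 30; odd-index sum = 430 mod 256 = 174 → 1e ae.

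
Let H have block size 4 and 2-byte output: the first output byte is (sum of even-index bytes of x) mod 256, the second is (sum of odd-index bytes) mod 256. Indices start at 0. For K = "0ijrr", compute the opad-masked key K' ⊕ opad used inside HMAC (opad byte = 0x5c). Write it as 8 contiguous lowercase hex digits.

Key "0ijrr" = 30 69 6a 72 72 is 5 bytes > B = 4, so hash it first: H(key) = 0c db, then zero-pad to 4 bytes: K' = 0c db 00 00.
XOR each byte with 0x5c: 0c⊕5c=50, db⊕5c=87, 00⊕5c=5c, 00⊕5c=5c.

50875c5c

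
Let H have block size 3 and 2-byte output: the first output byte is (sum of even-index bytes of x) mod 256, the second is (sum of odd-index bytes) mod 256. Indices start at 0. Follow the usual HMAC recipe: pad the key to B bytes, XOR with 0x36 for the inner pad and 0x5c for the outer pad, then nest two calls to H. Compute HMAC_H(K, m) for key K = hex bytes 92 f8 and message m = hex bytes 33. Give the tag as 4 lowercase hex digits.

Key hex bytes 92 f8 is 2 bytes ≤ B = 3; zero-pad to 3 bytes: K' = 92 f8 00.
K' ⊕ ipad = a4 ce 36.  K' ⊕ opad = ce a4 5c.
Inner input = (K'⊕ipad) ∥ m = a4 ce 36 ∥ 33.
Inner hash: even-index sum = 218 mod 256 = 218; odd-index sum = 257 mod 256 = 1 → da 01.
Outer input = (K'⊕opad) ∥ inner = ce a4 5c ∥ da 01.
Outer hash (tag): even-index sum = 299 mod 256 = 43; odd-index sum = 382 mod 256 = 126 → 2b 7e.

2b7e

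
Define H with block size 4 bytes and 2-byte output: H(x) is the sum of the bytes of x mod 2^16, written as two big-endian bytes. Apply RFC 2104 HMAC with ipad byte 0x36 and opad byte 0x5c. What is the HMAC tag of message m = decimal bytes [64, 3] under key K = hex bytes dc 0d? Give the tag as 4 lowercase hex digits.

Key hex bytes dc 0d is 2 bytes ≤ B = 4; zero-pad to 4 bytes: K' = dc 0d 00 00.
K' ⊕ ipad = ea 3b 36 36.  K' ⊕ opad = 80 51 5c 5c.
Inner input = (K'⊕ipad) ∥ m = ea 3b 36 36 ∥ 40 03.
Inner hash: sum = 234+59+54+54+64+3 = 468 → 01 d4.
Outer input = (K'⊕opad) ∥ inner = 80 51 5c 5c ∥ 01 d4.
Outer hash (tag): sum = 128+81+92+92+1+212 = 606 → 02 5e.

025e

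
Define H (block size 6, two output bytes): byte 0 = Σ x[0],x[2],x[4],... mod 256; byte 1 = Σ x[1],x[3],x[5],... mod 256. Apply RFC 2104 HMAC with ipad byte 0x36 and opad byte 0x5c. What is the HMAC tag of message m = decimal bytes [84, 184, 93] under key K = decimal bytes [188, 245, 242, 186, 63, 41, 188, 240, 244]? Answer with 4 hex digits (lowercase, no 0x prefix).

416e

Key decimal bytes [188, 245, 242, 186, 63, 41, 188, 240, 244] = bc f5 f2 ba 3f 29 bc f0 f4 is 9 bytes > B = 6, so hash it first: H(key) = 9d c8, then zero-pad to 6 bytes: K' = 9d c8 00 00 00 00.
K' ⊕ ipad = ab fe 36 36 36 36.  K' ⊕ opad = c1 94 5c 5c 5c 5c.
Inner input = (K'⊕ipad) ∥ m = ab fe 36 36 36 36 ∥ 54 b8 5d.
Inner hash: even-index sum = 456 mod 256 = 200; odd-index sum = 546 mod 256 = 34 → c8 22.
Outer input = (K'⊕opad) ∥ inner = c1 94 5c 5c 5c 5c ∥ c8 22.
Outer hash (tag): even-index sum = 577 mod 256 = 65; odd-index sum = 366 mod 256 = 110 → 41 6e.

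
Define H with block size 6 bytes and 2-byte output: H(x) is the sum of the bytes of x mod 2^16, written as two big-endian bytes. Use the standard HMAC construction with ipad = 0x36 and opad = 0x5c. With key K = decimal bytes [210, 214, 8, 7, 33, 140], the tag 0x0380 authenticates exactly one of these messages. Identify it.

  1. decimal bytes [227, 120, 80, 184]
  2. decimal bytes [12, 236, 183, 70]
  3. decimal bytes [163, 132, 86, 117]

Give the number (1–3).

Key decimal bytes [210, 214, 8, 7, 33, 140] = d2 d6 08 07 21 8c is exactly B = 6 bytes: K' = d2 d6 08 07 21 8c.
K' ⊕ ipad = e4 e0 3e 31 17 ba; K' ⊕ opad = 8e 8a 54 5b 7d d0.
m1: inner = H(e4 e0 3e 31 17 ba e3 78 50 b8) = 05 67; tag = H(8e 8a 54 5b 7d d0 05 67) = 0380 ← matches
m2: inner = H(e4 e0 3e 31 17 ba 0c ec b7 46) = 04 f9; tag = H(8e 8a 54 5b 7d d0 04 f9) = 0411
m3: inner = H(e4 e0 3e 31 17 ba a3 84 56 75) = 04 f6; tag = H(8e 8a 54 5b 7d d0 04 f6) = 040e

1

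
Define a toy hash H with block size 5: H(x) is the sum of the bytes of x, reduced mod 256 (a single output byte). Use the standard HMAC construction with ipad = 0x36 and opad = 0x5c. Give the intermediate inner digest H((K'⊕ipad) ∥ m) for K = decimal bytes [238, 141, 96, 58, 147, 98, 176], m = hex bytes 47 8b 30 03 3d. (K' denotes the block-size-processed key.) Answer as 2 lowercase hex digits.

Key decimal bytes [238, 141, 96, 58, 147, 98, 176] = ee 8d 60 3a 93 62 b0 is 7 bytes > B = 5, so hash it first: H(key) = ba, then zero-pad to 5 bytes: K' = ba 00 00 00 00.
K' ⊕ ipad = 8c 36 36 36 36.
Inner input = 8c 36 36 36 36 ∥ 47 8b 30 03 3d.
Inner hash: sum = 140+54+54+54+54+71+139+48+3+61 = 678; mod 256 = 166 → a6.

a6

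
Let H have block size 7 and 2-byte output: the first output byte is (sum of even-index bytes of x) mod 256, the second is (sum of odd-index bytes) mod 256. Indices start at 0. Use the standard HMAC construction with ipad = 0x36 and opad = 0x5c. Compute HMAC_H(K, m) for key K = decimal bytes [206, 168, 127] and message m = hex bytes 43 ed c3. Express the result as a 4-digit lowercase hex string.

Key decimal bytes [206, 168, 127] = ce a8 7f is 3 bytes ≤ B = 7; zero-pad to 7 bytes: K' = ce a8 7f 00 00 00 00.
K' ⊕ ipad = f8 9e 49 36 36 36 36.  K' ⊕ opad = 92 f4 23 5c 5c 5c 5c.
Inner input = (K'⊕ipad) ∥ m = f8 9e 49 36 36 36 36 ∥ 43 ed c3.
Inner hash: even-index sum = 666 mod 256 = 154; odd-index sum = 528 mod 256 = 16 → 9a 10.
Outer input = (K'⊕opad) ∥ inner = 92 f4 23 5c 5c 5c 5c ∥ 9a 10.
Outer hash (tag): even-index sum = 381 mod 256 = 125; odd-index sum = 582 mod 256 = 70 → 7d 46.

7d46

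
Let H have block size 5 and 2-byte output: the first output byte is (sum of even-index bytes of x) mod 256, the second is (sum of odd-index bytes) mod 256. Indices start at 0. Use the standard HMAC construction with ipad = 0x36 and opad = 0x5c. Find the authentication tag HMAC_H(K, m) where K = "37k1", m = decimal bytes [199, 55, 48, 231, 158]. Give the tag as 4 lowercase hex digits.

Key "37k1" = 33 37 6b 31 is 4 bytes ≤ B = 5; zero-pad to 5 bytes: K' = 33 37 6b 31 00.
K' ⊕ ipad = 05 01 5d 07 36.  K' ⊕ opad = 6f 6b 37 6d 5c.
Inner input = (K'⊕ipad) ∥ m = 05 01 5d 07 36 ∥ c7 37 30 e7 9e.
Inner hash: even-index sum = 438 mod 256 = 182; odd-index sum = 413 mod 256 = 157 → b6 9d.
Outer input = (K'⊕opad) ∥ inner = 6f 6b 37 6d 5c ∥ b6 9d.
Outer hash (tag): even-index sum = 415 mod 256 = 159; odd-index sum = 398 mod 256 = 142 → 9f 8e.

9f8e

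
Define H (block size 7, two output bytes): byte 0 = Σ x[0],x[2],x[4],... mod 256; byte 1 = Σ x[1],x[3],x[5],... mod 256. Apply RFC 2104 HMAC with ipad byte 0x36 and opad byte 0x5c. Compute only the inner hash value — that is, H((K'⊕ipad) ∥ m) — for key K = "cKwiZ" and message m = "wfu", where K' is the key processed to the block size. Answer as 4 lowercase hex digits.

Key "cKwiZ" = 63 4b 77 69 5a is 5 bytes ≤ B = 7; zero-pad to 7 bytes: K' = 63 4b 77 69 5a 00 00.
K' ⊕ ipad = 55 7d 41 5f 6c 36 36.
Inner input = 55 7d 41 5f 6c 36 36 ∥ 77 66 75.
Inner hash: even-index sum = 414 mod 256 = 158; odd-index sum = 510 mod 256 = 254 → 9e fe.

9efe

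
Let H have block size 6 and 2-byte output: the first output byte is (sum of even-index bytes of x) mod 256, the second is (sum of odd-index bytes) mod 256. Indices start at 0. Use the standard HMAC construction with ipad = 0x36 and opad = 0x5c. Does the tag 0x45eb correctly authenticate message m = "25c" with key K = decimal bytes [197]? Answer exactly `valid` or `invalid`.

valid

Key decimal bytes [197] = c5 is 1 byte ≤ B = 6; zero-pad to 6 bytes: K' = c5 00 00 00 00 00.
K' ⊕ ipad = f3 36 36 36 36 36; K' ⊕ opad = 99 5c 5c 5c 5c 5c.
Inner hash: even-index sum = 500 mod 256 = 244; odd-index sum = 215 mod 256 = 215 → f4 d7.
Outer hash (recomputed tag): even-index sum = 581 mod 256 = 69; odd-index sum = 491 mod 256 = 235 → 45 eb.
Recomputed tag = 45eb; claimed = 45eb → match.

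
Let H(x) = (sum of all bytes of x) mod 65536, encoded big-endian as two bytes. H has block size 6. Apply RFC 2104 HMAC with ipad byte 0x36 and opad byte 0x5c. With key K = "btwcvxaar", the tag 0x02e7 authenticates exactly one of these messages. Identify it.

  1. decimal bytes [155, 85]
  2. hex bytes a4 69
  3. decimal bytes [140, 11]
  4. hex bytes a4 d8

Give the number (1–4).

3

Key "btwcvxaar" = 62 74 77 63 76 78 61 61 72 is 9 bytes > B = 6, so hash it first: H(key) = 03 d2, then zero-pad to 6 bytes: K' = 03 d2 00 00 00 00.
K' ⊕ ipad = 35 e4 36 36 36 36; K' ⊕ opad = 5f 8e 5c 5c 5c 5c.
m1: inner = H(35 e4 36 36 36 36 9b 55) = 02 e1; tag = H(5f 8e 5c 5c 5c 5c 02 e1) = 0340
m2: inner = H(35 e4 36 36 36 36 a4 69) = 02 fe; tag = H(5f 8e 5c 5c 5c 5c 02 fe) = 035d
m3: inner = H(35 e4 36 36 36 36 8c 0b) = 02 88; tag = H(5f 8e 5c 5c 5c 5c 02 88) = 02e7 ← matches
m4: inner = H(35 e4 36 36 36 36 a4 d8) = 03 6d; tag = H(5f 8e 5c 5c 5c 5c 03 6d) = 02cd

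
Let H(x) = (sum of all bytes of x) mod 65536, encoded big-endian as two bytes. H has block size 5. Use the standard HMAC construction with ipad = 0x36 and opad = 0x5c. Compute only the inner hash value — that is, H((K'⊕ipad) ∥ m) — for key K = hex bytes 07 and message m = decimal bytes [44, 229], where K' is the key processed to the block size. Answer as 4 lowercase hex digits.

Key hex bytes 07 is 1 byte ≤ B = 5; zero-pad to 5 bytes: K' = 07 00 00 00 00.
K' ⊕ ipad = 31 36 36 36 36.
Inner input = 31 36 36 36 36 ∥ 2c e5.
Inner hash: sum = 49+54+54+54+54+44+229 = 538 → 02 1a.

021a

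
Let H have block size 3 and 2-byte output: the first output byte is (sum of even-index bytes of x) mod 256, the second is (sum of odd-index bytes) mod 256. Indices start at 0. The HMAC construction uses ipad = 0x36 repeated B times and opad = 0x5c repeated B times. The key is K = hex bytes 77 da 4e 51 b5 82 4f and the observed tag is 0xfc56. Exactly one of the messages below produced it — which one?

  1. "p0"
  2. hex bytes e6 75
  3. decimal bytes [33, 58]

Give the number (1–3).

1

Key hex bytes 77 da 4e 51 b5 82 4f is 7 bytes > B = 3, so hash it first: H(key) = c9 ad, then zero-pad to 3 bytes: K' = c9 ad 00.
K' ⊕ ipad = ff 9b 36; K' ⊕ opad = 95 f1 5c.
m1: inner = H(ff 9b 36 70 30) = 65 0b; tag = H(95 f1 5c 65 0b) = fc56 ← matches
m2: inner = H(ff 9b 36 e6 75) = aa 81; tag = H(95 f1 5c aa 81) = 729b
m3: inner = H(ff 9b 36 21 3a) = 6f bc; tag = H(95 f1 5c 6f bc) = ad60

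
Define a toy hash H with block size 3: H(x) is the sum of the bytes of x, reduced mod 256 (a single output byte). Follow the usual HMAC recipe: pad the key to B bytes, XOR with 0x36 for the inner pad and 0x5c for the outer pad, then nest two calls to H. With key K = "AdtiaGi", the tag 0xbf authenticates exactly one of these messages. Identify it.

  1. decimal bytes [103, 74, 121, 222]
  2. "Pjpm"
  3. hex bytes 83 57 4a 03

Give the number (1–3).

Key "AdtiaGi" = 41 64 74 69 61 47 69 is 7 bytes > B = 3, so hash it first: H(key) = 93, then zero-pad to 3 bytes: K' = 93 00 00.
K' ⊕ ipad = a5 36 36; K' ⊕ opad = cf 5c 5c.
m1: inner = H(a5 36 36 67 4a 79 de) = 19; tag = H(cf 5c 5c 19) = a0
m2: inner = H(a5 36 36 50 6a 70 6d) = a8; tag = H(cf 5c 5c a8) = 2f
m3: inner = H(a5 36 36 83 57 4a 03) = 38; tag = H(cf 5c 5c 38) = bf ← matches

3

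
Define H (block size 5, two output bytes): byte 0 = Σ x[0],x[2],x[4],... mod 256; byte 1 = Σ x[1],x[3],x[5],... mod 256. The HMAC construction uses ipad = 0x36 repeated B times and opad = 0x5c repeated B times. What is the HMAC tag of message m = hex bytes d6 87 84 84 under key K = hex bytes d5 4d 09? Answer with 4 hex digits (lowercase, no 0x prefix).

Key hex bytes d5 4d 09 is 3 bytes ≤ B = 5; zero-pad to 5 bytes: K' = d5 4d 09 00 00.
K' ⊕ ipad = e3 7b 3f 36 36.  K' ⊕ opad = 89 11 55 5c 5c.
Inner input = (K'⊕ipad) ∥ m = e3 7b 3f 36 36 ∥ d6 87 84 84.
Inner hash: even-index sum = 611 mod 256 = 99; odd-index sum = 523 mod 256 = 11 → 63 0b.
Outer input = (K'⊕opad) ∥ inner = 89 11 55 5c 5c ∥ 63 0b.
Outer hash (tag): even-index sum = 325 mod 256 = 69; odd-index sum = 208 mod 256 = 208 → 45 d0.

45d0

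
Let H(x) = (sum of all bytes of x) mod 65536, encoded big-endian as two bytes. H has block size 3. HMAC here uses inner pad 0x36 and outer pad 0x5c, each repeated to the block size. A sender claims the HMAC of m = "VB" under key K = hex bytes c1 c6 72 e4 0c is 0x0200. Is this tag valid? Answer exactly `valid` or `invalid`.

invalid

Key hex bytes c1 c6 72 e4 0c is 5 bytes > B = 3, so hash it first: H(key) = 02 e9, then zero-pad to 3 bytes: K' = 02 e9 00.
K' ⊕ ipad = 34 df 36; K' ⊕ opad = 5e b5 5c.
Inner hash: sum = 52+223+54+86+66 = 481 → 01 e1.
Outer hash (recomputed tag): sum = 94+181+92+1+225 = 593 → 02 51.
Recomputed tag = 0251; claimed = 0200 → mismatch.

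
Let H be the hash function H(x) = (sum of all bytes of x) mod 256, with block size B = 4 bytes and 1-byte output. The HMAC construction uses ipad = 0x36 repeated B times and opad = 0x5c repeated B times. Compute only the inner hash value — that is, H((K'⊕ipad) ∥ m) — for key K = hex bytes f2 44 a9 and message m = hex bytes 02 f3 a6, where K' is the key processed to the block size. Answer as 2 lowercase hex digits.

a6

Key hex bytes f2 44 a9 is 3 bytes ≤ B = 4; zero-pad to 4 bytes: K' = f2 44 a9 00.
K' ⊕ ipad = c4 72 9f 36.
Inner input = c4 72 9f 36 ∥ 02 f3 a6.
Inner hash: sum = 196+114+159+54+2+243+166 = 934; mod 256 = 166 → a6.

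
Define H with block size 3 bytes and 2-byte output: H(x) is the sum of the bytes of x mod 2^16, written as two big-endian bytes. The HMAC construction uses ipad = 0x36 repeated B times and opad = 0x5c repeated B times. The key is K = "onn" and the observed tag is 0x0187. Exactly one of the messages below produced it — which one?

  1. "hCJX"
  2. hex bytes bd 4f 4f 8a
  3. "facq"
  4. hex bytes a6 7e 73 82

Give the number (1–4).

2

Key "onn" = 6f 6e 6e is exactly B = 3 bytes: K' = 6f 6e 6e.
K' ⊕ ipad = 59 58 58; K' ⊕ opad = 33 32 32.
m1: inner = H(59 58 58 68 43 4a 58) = 02 56; tag = H(33 32 32 02 56) = 00ef
m2: inner = H(59 58 58 bd 4f 4f 8a) = 02 ee; tag = H(33 32 32 02 ee) = 0187 ← matches
m3: inner = H(59 58 58 66 61 63 71) = 02 a4; tag = H(33 32 32 02 a4) = 013d
m4: inner = H(59 58 58 a6 7e 73 82) = 03 22; tag = H(33 32 32 03 22) = 00bc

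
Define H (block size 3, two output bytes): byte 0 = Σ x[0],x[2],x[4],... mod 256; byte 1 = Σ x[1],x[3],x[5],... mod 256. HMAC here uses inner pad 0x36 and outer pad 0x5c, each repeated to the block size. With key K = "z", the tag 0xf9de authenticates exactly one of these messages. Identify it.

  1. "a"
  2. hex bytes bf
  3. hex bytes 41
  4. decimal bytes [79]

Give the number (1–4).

3

Key "z" = 7a is 1 byte ≤ B = 3; zero-pad to 3 bytes: K' = 7a 00 00.
K' ⊕ ipad = 4c 36 36; K' ⊕ opad = 26 5c 5c.
m1: inner = H(4c 36 36 61) = 82 97; tag = H(26 5c 5c 82 97) = 19de
m2: inner = H(4c 36 36 bf) = 82 f5; tag = H(26 5c 5c 82 f5) = 77de
m3: inner = H(4c 36 36 41) = 82 77; tag = H(26 5c 5c 82 77) = f9de ← matches
m4: inner = H(4c 36 36 4f) = 82 85; tag = H(26 5c 5c 82 85) = 07de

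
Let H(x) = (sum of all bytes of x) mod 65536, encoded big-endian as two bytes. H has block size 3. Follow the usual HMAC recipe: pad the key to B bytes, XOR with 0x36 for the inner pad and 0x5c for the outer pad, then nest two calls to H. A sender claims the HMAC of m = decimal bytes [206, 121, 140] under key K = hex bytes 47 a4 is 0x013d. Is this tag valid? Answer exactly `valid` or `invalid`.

Key hex bytes 47 a4 is 2 bytes ≤ B = 3; zero-pad to 3 bytes: K' = 47 a4 00.
K' ⊕ ipad = 71 92 36; K' ⊕ opad = 1b f8 5c.
Inner hash: sum = 113+146+54+206+121+140 = 780 → 03 0c.
Outer hash (recomputed tag): sum = 27+248+92+3+12 = 382 → 01 7e.
Recomputed tag = 017e; claimed = 013d → mismatch.

invalid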